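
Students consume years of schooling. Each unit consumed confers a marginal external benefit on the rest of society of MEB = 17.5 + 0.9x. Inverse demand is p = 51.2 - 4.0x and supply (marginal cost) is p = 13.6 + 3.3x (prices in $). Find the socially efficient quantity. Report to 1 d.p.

Social marginal benefit = demand + MEB = 68.7 - 3.1x.
Set SMB = MC: 68.7 - 3.1x = 13.6 + 3.3x → x* = 8.6094.

x* = 8.6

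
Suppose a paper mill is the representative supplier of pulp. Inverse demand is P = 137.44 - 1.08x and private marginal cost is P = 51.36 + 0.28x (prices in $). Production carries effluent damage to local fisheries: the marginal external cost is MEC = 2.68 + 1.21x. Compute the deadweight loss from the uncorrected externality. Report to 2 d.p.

Market equilibrium (private): 51.36 + 0.28x = 137.44 - 1.08x → x_m = 63.2941.
Social marginal cost = private MC + MEC = 54.04 + 1.49x.
Set SMC = demand: 54.04 + 1.49x = 137.44 - 1.08x → x* = 32.4514.
The loss is the area between SMC and demand from x* to x_m; with linear curves that's a triangle of height MEC(x_m).
DWL = ½ × 30.8427 × 79.2659 = 1222.3872.

DWL = $1222.39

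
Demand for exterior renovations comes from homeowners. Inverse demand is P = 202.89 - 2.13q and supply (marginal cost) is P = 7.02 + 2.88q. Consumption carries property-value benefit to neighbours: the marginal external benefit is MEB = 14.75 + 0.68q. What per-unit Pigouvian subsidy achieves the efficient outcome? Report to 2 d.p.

subsidy = 47.83 per unit

Social marginal benefit = demand + MEB = 217.64 - 1.45q.
Set SMB = MC: 217.64 - 1.45q = 7.02 + 2.88q → q* = 48.6420.
The Pigouvian subsidy equals MEB at q*: 14.75 + 0.68×48.6420 = 47.8266.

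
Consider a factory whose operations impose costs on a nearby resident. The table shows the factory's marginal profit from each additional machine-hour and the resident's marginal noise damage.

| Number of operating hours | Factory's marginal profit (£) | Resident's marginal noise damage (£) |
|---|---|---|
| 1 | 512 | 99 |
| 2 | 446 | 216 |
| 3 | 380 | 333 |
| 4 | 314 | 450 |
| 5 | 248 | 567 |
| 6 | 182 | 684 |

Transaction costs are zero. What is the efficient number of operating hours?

Bargaining reaches the level where marginal profit last exceeds marginal noise damage.
That holds through level 3 (380 ≥ 333) but not at 4 (314 < 450).

3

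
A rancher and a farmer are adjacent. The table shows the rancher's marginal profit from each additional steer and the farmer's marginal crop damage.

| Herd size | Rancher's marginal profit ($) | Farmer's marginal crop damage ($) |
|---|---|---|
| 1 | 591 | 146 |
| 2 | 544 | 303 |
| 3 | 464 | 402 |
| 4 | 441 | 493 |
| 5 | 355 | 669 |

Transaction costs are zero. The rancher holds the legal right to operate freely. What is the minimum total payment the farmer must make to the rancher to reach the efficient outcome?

Left alone the rancher would choose level 5 (marginal profit stays positive).
Efficient level: k* = 3 (marginal profit ≥ marginal crop damage through 3).
The farmer must at least cover the rancher's forgone profit from cutting 5→3: 441 + 355 = 796.

$796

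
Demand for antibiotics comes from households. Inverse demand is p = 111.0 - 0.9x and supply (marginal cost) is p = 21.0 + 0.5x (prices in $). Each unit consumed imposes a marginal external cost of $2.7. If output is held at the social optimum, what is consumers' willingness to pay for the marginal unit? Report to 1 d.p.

Social marginal benefit = demand − MEC = 108.3 - 0.9x.
Set SMB = MC: 108.3 - 0.9x = 21.0 + 0.5x → x* = 62.3571.
Consumer price on the demand curve at x*: 111.0 − 0.9×62.3571 = 54.8786.

P = $54.9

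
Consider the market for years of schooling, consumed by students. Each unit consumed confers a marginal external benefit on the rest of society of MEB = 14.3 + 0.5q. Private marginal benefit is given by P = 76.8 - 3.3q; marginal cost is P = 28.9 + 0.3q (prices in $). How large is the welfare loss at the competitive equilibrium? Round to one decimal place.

DWL = $70.8

Market equilibrium (private): 28.9 + 0.3q = 76.8 - 3.3q → q_m = 13.3056.
Social marginal benefit = demand + MEB = 91.1 - 2.8q.
Set SMB = MC: 91.1 - 2.8q = 28.9 + 0.3q → q* = 20.0645.
The welfare-loss triangle has base |q_m − q*| and height MEB(q_m) (the vertical gap between SMB and MC is zero at q* and MEB at q_m).
DWL = ½ × 6.7589 × 20.9528 = 70.8089.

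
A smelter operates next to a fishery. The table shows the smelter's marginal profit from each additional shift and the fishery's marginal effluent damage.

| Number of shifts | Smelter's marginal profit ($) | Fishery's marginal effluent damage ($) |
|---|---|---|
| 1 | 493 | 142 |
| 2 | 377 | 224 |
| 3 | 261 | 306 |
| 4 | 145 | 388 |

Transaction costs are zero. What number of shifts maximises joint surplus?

2

Bargaining reaches the level where marginal profit last exceeds marginal effluent damage.
That holds through level 2 (377 ≥ 224) but not at 3 (261 < 306).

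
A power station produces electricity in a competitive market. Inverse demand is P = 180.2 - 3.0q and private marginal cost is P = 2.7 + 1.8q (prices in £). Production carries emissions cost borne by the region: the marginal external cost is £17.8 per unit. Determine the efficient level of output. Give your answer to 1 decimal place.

q* = 33.3

Social marginal cost = private MC + MEC = 20.5 + 1.8q.
Set SMC = demand: 20.5 + 1.8q = 180.2 - 3.0q → q* = 33.2708.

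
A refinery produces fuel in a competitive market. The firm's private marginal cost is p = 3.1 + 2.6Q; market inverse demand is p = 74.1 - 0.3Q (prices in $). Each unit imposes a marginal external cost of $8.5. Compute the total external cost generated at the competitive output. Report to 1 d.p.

Market equilibrium (private): 3.1 + 2.6Q = 74.1 - 0.3Q → Q_m = 24.4828.
Total external cost = MEC × Q_m = 8.5 × 24.4828 = 208.1038.

$208.1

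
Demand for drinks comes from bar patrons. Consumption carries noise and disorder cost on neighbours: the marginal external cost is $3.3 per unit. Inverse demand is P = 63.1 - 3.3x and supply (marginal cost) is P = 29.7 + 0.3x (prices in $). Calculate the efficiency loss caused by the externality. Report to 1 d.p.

Market equilibrium (private): 29.7 + 0.3x = 63.1 - 3.3x → x_m = 9.2778.
Social marginal benefit = demand − MEC = 59.8 - 3.3x.
Set SMB = MC: 59.8 - 3.3x = 29.7 + 0.3x → x* = 8.3611.
Between x* and x_m the wedge MC − SMB runs linearly from 0 to MEC(x_m), so the loss is a triangle.
DWL = ½ × 0.9167 × 3.3000 = 1.5126.

DWL = $1.5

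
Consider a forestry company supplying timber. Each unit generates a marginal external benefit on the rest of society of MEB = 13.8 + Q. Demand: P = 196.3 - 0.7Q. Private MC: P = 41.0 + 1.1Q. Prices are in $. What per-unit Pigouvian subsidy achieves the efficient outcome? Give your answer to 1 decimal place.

Social marginal cost = private MC − MEB = 27.2 + 0.1Q.
Set SMC = demand: 27.2 + 0.1Q = 196.3 - 0.7Q → Q* = 211.3750.
The Pigouvian subsidy equals MEB at Q*: 13.8 + 1.0×211.3750 = 225.1750.

subsidy = $225.2 per unit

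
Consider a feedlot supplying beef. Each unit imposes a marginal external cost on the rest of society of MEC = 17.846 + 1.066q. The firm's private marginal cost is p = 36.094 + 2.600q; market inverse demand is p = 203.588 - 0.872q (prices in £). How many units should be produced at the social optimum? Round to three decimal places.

q* = 32.977

Social marginal cost = private MC + MEC = 53.940 + 3.666q.
Set SMC = demand: 53.940 + 3.666q = 203.588 - 0.872q → q* = 32.9766.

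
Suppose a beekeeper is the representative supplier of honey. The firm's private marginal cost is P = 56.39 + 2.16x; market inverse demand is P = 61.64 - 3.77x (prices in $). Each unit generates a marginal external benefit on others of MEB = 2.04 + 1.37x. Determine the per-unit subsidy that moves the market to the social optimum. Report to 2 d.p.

Social marginal cost = private MC − MEB = 54.35 + 0.79x.
Set SMC = demand: 54.35 + 0.79x = 61.64 - 3.77x → x* = 1.5987.
The Pigouvian subsidy equals MEB at x*: 2.04 + 1.37×1.5987 = 4.2302.

subsidy = $4.23 per unit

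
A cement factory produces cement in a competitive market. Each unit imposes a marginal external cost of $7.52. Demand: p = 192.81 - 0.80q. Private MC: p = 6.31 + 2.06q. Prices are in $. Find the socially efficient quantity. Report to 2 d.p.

Social marginal cost = private MC + MEC = 13.83 + 2.06q.
Set SMC = demand: 13.83 + 2.06q = 192.81 - 0.80q → q* = 62.5804.

q* = 62.58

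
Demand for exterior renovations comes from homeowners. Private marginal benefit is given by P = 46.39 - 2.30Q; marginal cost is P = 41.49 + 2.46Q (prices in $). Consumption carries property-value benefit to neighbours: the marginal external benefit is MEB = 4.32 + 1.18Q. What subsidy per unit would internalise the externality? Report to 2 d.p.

Social marginal benefit = demand + MEB = 50.71 - 1.12Q.
Set SMB = MC: 50.71 - 1.12Q = 41.49 + 2.46Q → Q* = 2.5754.
The Pigouvian subsidy equals MEB at Q*: 4.32 + 1.18×2.5754 = 7.3590.

subsidy = $7.36 per unit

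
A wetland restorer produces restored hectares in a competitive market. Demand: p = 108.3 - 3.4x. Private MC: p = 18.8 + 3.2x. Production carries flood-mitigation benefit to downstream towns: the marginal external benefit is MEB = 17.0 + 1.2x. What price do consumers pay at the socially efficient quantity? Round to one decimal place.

Social marginal cost = private MC − MEB = 1.8 + 2.0x.
Set SMC = demand: 1.8 + 2.0x = 108.3 - 3.4x → x* = 19.7222.
Consumer price on the demand curve at x*: 108.3 − 3.4×19.7222 = 41.2445.

P = 41.2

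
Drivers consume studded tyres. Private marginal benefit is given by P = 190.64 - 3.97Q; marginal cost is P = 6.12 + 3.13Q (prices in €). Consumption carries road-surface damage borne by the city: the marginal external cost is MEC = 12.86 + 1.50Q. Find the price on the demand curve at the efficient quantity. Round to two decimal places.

P = €111.40

Social marginal benefit = demand − MEC = 177.78 - 5.47Q.
Set SMB = MC: 177.78 - 5.47Q = 6.12 + 3.13Q → Q* = 19.9605.
Consumer price on the demand curve at Q*: 190.64 − 3.97×19.9605 = 111.3968.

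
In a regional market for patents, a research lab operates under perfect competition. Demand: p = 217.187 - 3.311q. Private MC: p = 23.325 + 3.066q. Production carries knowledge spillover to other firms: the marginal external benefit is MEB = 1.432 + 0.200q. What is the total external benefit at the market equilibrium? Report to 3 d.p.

Market equilibrium (private): 23.325 + 3.066q = 217.187 - 3.311q → q_m = 30.4002.
Total external benefit = ∫₀^{q_m} (1.432 + 0.200q) dq = 1.432×30.4002 + ½×0.200×30.4002² = 135.9503.

135.950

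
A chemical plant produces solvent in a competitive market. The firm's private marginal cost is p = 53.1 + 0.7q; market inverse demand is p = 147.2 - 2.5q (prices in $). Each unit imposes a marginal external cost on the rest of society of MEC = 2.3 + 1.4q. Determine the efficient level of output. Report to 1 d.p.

q* = 20.0

Social marginal cost = private MC + MEC = 55.4 + 2.1q.
Set SMC = demand: 55.4 + 2.1q = 147.2 - 2.5q → q* = 19.9565.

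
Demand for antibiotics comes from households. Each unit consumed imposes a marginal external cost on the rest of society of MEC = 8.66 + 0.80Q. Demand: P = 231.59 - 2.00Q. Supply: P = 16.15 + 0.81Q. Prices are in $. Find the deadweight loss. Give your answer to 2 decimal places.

DWL = $678.58

Market equilibrium (private): 16.15 + 0.81Q = 231.59 - 2.00Q → Q_m = 76.6690.
Social marginal benefit = demand − MEC = 222.93 - 2.80Q.
Set SMB = MC: 222.93 - 2.80Q = 16.15 + 0.81Q → Q* = 57.2798.
Height of the DWL triangle at Q_m is MC(Q_m) − SMB(Q_m) = MEC(Q_m) = 69.9952.
DWL = ½ × 19.3892 × 69.9952 = 678.5755.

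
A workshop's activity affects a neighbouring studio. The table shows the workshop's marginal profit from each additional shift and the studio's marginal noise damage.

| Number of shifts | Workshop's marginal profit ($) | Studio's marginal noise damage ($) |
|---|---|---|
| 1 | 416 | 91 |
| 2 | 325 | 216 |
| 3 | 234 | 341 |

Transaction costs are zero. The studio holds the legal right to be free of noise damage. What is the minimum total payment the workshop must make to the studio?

$307

Efficient level: marginal profit ≥ marginal noise damage through level 2, so k* = 2.
With the studio holding the right, the workshop must at least compensate total damage at k*: 91 + 216 = 307.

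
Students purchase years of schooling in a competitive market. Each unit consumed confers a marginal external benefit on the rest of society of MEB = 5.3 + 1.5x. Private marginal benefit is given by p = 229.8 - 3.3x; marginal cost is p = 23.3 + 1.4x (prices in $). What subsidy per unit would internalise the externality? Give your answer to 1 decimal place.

subsidy = $104.6 per unit

Social marginal benefit = demand + MEB = 235.1 - 1.8x.
Set SMB = MC: 235.1 - 1.8x = 23.3 + 1.4x → x* = 66.1875.
The Pigouvian subsidy equals MEB at x*: 5.3 + 1.5×66.1875 = 104.5813.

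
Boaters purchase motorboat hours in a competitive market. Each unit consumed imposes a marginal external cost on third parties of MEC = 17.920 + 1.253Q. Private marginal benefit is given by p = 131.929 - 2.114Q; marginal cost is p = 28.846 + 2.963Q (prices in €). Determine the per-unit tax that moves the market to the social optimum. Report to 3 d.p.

tax = €34.778 per unit

Social marginal benefit = demand − MEC = 114.009 - 3.367Q.
Set SMB = MC: 114.009 - 3.367Q = 28.846 + 2.963Q → Q* = 13.4539.
The Pigouvian tax equals MEC at Q*: 17.920 + 1.253×13.4539 = 34.7777.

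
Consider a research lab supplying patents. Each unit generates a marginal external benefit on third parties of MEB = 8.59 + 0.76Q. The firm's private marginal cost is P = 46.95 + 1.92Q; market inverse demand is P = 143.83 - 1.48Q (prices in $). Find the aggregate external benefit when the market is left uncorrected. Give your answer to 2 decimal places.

$553.29

Market equilibrium (private): 46.95 + 1.92Q = 143.83 - 1.48Q → Q_m = 28.4941.
Total external benefit = ∫₀^{Q_m} (8.59 + 0.76Q) dQ = 8.59×28.4941 + ½×0.76×28.4941² = 553.2915.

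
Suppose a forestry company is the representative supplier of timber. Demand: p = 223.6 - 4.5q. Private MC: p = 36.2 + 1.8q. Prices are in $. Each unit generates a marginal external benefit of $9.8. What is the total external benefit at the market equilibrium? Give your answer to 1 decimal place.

Market equilibrium (private): 36.2 + 1.8q = 223.6 - 4.5q → q_m = 29.7460.
Total external benefit = MEB × q_m = 9.8 × 29.7460 = 291.5108.

$291.5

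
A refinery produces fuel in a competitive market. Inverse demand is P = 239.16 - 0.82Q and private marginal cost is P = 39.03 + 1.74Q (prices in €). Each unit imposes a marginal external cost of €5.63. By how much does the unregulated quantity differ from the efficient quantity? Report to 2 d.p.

Market equilibrium (private): 39.03 + 1.74Q = 239.16 - 0.82Q → Q_m = 78.1758.
Social marginal cost = private MC + MEC = 44.66 + 1.74Q.
Set SMC = demand: 44.66 + 1.74Q = 239.16 - 0.82Q → Q* = 75.9766.
Gap = |78.1758 − 75.9766| = 2.1992.

2.20 units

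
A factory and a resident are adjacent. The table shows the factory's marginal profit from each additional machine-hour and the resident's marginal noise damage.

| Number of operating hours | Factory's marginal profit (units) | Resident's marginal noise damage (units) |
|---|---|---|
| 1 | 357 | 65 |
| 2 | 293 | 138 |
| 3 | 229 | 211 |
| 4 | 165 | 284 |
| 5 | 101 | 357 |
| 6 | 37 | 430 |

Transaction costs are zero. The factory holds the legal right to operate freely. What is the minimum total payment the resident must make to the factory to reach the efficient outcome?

Left alone the factory would choose level 6 (marginal profit stays positive).
Efficient level: k* = 3 (marginal profit ≥ marginal noise damage through 3).
The resident must at least cover the factory's forgone profit from cutting 6→3: 165 + 101 + 37 = 303.

303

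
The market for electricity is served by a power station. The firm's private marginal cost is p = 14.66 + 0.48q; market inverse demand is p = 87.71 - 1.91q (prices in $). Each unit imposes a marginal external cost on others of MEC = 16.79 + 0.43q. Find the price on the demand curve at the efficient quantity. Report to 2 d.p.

P = $49.60

Social marginal cost = private MC + MEC = 31.45 + 0.91q.
Set SMC = demand: 31.45 + 0.91q = 87.71 - 1.91q → q* = 19.9504.
Consumer price on the demand curve at q*: 87.71 − 1.91×19.9504 = 49.6047.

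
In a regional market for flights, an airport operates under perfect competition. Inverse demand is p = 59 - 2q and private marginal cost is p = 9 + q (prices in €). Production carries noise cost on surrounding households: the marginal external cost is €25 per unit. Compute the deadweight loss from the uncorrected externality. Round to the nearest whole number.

Market equilibrium (private): 9 + q = 59 - 2q → q_m = 16.6667.
Social marginal cost = private MC + MEC = 34 + q.
Set SMC = demand: 34 + q = 59 - 2q → q* = 8.3333.
Height of the DWL triangle at q_m is SMC(q_m) − demand(q_m) = MEC(q_m) = 25.0000.
DWL = ½ × 8.3334 × 25.0000 = 104.1675.

DWL = €104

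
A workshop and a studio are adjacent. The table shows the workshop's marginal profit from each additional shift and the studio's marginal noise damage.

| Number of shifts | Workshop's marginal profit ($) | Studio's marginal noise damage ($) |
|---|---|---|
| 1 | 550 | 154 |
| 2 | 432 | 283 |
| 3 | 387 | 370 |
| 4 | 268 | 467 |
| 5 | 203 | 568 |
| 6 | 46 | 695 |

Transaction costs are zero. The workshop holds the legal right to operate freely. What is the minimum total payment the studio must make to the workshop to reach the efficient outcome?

$517

Left alone the workshop would choose level 6 (marginal profit stays positive).
Efficient level: k* = 3 (marginal profit ≥ marginal noise damage through 3).
The studio must at least cover the workshop's forgone profit from cutting 6→3: 268 + 203 + 46 = 517.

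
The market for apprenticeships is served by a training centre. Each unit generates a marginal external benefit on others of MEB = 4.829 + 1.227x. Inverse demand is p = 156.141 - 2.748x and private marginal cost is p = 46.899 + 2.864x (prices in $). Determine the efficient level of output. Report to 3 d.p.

x* = 26.014

Social marginal cost = private MC − MEB = 42.070 + 1.637x.
Set SMC = demand: 42.070 + 1.637x = 156.141 - 2.748x → x* = 26.0139.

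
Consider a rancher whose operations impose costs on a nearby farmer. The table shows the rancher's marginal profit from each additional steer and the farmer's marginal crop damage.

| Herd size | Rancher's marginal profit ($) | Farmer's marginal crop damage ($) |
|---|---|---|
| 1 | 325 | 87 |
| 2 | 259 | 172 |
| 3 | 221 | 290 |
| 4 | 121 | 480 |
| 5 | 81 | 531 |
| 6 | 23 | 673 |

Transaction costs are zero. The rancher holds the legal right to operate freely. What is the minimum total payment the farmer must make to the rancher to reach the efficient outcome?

$446

Left alone the rancher would choose level 6 (marginal profit stays positive).
Efficient level: k* = 2 (marginal profit ≥ marginal crop damage through 2).
The farmer must at least cover the rancher's forgone profit from cutting 6→2: 221 + 121 + 81 + 23 = 446.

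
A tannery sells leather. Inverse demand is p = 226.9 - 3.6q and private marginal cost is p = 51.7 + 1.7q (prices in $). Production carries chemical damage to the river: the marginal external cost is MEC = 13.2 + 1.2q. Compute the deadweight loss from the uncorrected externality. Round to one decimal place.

Market equilibrium (private): 51.7 + 1.7q = 226.9 - 3.6q → q_m = 33.0566.
Social marginal cost = private MC + MEC = 64.9 + 2.9q.
Set SMC = demand: 64.9 + 2.9q = 226.9 - 3.6q → q* = 24.9231.
Height of the DWL triangle at q_m is SMC(q_m) − demand(q_m) = MEC(q_m) = 52.8679.
DWL = ½ × 8.1335 × 52.8679 = 215.0005.

DWL = $215.0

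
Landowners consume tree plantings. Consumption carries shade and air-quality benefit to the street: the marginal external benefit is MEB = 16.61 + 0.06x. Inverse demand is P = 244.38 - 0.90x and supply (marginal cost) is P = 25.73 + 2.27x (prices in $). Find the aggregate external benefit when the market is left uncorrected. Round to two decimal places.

$1288.40

Market equilibrium (private): 25.73 + 2.27x = 244.38 - 0.90x → x_m = 68.9748.
Total external benefit = ∫₀^{x_m} (16.61 + 0.06x) dx = 16.61×68.9748 + ½×0.06×68.9748² = 1288.3971.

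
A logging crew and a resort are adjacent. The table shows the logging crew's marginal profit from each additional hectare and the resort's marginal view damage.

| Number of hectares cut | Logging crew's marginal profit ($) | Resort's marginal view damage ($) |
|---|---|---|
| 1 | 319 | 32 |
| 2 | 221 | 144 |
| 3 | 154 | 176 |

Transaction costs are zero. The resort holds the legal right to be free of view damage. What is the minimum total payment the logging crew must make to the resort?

Efficient level: marginal profit ≥ marginal view damage through level 2, so k* = 2.
With the resort holding the right, the logging crew must at least compensate total damage at k*: 32 + 144 = 176.

$176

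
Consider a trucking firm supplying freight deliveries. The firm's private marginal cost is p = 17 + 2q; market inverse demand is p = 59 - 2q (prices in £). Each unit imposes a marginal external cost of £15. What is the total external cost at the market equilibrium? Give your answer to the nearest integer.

£158

Market equilibrium (private): 17 + 2q = 59 - 2q → q_m = 10.5000.
Total external cost = MEC × q_m = 15 × 10.5000 = 157.5000.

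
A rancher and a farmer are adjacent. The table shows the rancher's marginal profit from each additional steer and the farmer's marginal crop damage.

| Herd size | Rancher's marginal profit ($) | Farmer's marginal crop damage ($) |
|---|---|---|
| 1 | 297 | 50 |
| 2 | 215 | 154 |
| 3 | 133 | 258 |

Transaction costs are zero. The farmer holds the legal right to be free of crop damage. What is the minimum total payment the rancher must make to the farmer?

$204

Efficient level: marginal profit ≥ marginal crop damage through level 2, so k* = 2.
With the farmer holding the right, the rancher must at least compensate total damage at k*: 50 + 154 = 204.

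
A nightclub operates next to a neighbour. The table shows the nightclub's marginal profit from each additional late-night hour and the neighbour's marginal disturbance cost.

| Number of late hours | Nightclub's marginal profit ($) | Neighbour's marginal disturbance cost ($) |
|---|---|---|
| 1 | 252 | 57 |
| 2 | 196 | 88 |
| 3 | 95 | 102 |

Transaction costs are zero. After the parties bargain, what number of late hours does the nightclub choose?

Bargaining reaches the level where marginal profit last exceeds marginal disturbance cost.
That holds through level 2 (196 ≥ 88) but not at 3 (95 < 102).

2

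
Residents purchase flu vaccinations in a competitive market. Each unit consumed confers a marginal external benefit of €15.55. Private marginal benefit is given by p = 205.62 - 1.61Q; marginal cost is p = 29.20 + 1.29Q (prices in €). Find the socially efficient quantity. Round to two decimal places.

Social marginal benefit = demand + MEB = 221.17 - 1.61Q.
Set SMB = MC: 221.17 - 1.61Q = 29.20 + 1.29Q → Q* = 66.1966.

Q* = 66.20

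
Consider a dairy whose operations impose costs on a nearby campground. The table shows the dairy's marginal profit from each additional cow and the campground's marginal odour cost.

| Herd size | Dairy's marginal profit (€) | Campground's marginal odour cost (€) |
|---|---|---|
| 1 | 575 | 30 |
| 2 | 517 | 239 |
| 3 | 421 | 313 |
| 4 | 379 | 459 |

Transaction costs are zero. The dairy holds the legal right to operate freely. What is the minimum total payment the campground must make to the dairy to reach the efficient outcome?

€379

Left alone the dairy would choose level 4 (marginal profit stays positive).
Efficient level: k* = 3 (marginal profit ≥ marginal odour cost through 3).
The campground must at least cover the dairy's forgone profit from cutting 4→3: 379 = 379.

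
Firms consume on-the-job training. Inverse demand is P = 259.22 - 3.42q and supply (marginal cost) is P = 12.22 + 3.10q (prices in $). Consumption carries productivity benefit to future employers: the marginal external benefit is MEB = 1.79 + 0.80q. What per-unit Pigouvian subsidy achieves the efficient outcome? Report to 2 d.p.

subsidy = $36.59 per unit

Social marginal benefit = demand + MEB = 261.01 - 2.62q.
Set SMB = MC: 261.01 - 2.62q = 12.22 + 3.10q → q* = 43.4948.
The Pigouvian subsidy equals MEB at q*: 1.79 + 0.80×43.4948 = 36.5858.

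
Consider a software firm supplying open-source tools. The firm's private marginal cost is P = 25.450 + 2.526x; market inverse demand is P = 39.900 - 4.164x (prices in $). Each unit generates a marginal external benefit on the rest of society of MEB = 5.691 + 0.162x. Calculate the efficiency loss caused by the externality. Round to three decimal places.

DWL = $2.795

Market equilibrium (private): 25.450 + 2.526x = 39.900 - 4.164x → x_m = 2.1599.
Social marginal cost = private MC − MEB = 19.759 + 2.364x.
Set SMC = demand: 19.759 + 2.364x = 39.900 - 4.164x → x* = 3.0853.
Height of the DWL triangle at x_m is demand(x_m) − SMC(x_m) = MEB(x_m) = 6.0409.
DWL = ½ × 0.9254 × 6.0409 = 2.7951.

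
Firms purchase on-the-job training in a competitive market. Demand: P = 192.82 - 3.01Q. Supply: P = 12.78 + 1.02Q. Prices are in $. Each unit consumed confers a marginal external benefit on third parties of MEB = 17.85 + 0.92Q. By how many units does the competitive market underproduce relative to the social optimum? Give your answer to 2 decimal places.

18.96 units

Market equilibrium (private): 12.78 + 1.02Q = 192.82 - 3.01Q → Q_m = 44.6749.
Social marginal benefit = demand + MEB = 210.67 - 2.09Q.
Set SMB = MC: 210.67 - 2.09Q = 12.78 + 1.02Q → Q* = 63.6302.
Gap = |44.6749 − 63.6302| = 18.9553.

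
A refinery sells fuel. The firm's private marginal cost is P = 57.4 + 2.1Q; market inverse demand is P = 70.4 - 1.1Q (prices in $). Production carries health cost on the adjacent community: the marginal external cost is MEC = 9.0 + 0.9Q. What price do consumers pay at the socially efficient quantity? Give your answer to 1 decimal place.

P = $69.3

Social marginal cost = private MC + MEC = 66.4 + 3.0Q.
Set SMC = demand: 66.4 + 3.0Q = 70.4 - 1.1Q → Q* = 0.9756.
Consumer price on the demand curve at Q*: 70.4 − 1.1×0.9756 = 69.3268.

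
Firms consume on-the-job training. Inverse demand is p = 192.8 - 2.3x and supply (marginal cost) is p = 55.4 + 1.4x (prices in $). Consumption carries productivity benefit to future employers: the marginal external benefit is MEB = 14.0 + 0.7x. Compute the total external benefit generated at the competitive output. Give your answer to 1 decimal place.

Market equilibrium (private): 55.4 + 1.4x = 192.8 - 2.3x → x_m = 37.1351.
Total external benefit = ∫₀^{x_m} (14.0 + 0.7x) dx = 14.0×37.1351 + ½×0.7×37.1351² = 1002.5469.

$1002.5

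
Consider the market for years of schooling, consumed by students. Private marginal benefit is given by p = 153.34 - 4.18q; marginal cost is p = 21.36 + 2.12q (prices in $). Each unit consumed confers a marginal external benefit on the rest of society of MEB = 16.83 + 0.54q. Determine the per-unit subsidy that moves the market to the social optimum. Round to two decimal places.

subsidy = $30.78 per unit

Social marginal benefit = demand + MEB = 170.17 - 3.64q.
Set SMB = MC: 170.17 - 3.64q = 21.36 + 2.12q → q* = 25.8351.
The Pigouvian subsidy equals MEB at q*: 16.83 + 0.54×25.8351 = 30.7810.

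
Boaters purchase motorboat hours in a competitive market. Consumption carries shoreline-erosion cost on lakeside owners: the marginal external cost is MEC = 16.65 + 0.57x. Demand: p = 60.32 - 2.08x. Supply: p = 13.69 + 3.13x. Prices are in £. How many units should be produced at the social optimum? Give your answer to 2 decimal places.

x* = 5.19

Social marginal benefit = demand − MEC = 43.67 - 2.65x.
Set SMB = MC: 43.67 - 2.65x = 13.69 + 3.13x → x* = 5.1869.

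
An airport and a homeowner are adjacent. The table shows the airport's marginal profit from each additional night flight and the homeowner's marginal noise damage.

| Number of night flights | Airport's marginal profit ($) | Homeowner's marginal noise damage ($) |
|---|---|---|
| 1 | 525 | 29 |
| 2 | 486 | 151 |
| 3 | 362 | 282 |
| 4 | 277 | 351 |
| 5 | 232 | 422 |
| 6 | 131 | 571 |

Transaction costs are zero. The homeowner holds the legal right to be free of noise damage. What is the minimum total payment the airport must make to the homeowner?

Efficient level: marginal profit ≥ marginal noise damage through level 3, so k* = 3.
With the homeowner holding the right, the airport must at least compensate total damage at k*: 29 + 151 + 282 = 462.

$462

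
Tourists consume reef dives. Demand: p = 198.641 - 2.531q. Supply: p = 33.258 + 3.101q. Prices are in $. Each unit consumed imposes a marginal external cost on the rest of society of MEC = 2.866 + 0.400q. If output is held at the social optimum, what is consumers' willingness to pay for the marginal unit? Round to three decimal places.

P = $130.450

Social marginal benefit = demand − MEC = 195.775 - 2.931q.
Set SMB = MC: 195.775 - 2.931q = 33.258 + 3.101q → q* = 26.9425.
Consumer price on the demand curve at q*: 198.641 − 2.531×26.9425 = 130.4495.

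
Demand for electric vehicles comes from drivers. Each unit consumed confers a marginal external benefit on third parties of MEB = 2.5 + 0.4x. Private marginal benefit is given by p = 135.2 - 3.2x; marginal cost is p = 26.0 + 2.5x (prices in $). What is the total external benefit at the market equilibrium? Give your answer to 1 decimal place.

$121.3

Market equilibrium (private): 26.0 + 2.5x = 135.2 - 3.2x → x_m = 19.1579.
Total external benefit = ∫₀^{x_m} (2.5 + 0.4x) dx = 2.5×19.1579 + ½×0.4×19.1579² = 121.2998.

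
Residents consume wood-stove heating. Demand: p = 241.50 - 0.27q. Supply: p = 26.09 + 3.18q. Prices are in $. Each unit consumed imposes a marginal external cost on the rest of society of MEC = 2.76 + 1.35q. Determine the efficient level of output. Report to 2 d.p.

q* = 44.30

Social marginal benefit = demand − MEC = 238.74 - 1.62q.
Set SMB = MC: 238.74 - 1.62q = 26.09 + 3.18q → q* = 44.3021.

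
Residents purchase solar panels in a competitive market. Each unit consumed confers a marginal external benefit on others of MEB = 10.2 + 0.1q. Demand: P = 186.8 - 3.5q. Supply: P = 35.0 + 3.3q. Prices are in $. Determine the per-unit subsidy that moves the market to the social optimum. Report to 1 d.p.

subsidy = $12.6 per unit

Social marginal benefit = demand + MEB = 197.0 - 3.4q.
Set SMB = MC: 197.0 - 3.4q = 35.0 + 3.3q → q* = 24.1791.
The Pigouvian subsidy equals MEB at q*: 10.2 + 0.1×24.1791 = 12.6179.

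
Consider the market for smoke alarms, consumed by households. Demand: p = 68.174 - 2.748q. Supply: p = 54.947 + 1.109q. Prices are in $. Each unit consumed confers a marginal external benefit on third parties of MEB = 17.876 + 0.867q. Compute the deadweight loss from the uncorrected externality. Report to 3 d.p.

Market equilibrium (private): 54.947 + 1.109q = 68.174 - 2.748q → q_m = 3.4293.
Social marginal benefit = demand + MEB = 86.050 - 1.881q.
Set SMB = MC: 86.050 - 1.881q = 54.947 + 1.109q → q* = 10.4023.
Between q* and q_m the wedge SMB − MC runs linearly from 0 to MEB(q_m), so the loss is a triangle.
DWL = ½ × 6.9730 × 20.8492 = 72.6907.

DWL = $72.691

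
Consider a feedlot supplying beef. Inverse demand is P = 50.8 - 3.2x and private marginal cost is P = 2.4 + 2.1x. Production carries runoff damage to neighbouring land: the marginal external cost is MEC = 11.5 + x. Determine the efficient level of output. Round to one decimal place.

Social marginal cost = private MC + MEC = 13.9 + 3.1x.
Set SMC = demand: 13.9 + 3.1x = 50.8 - 3.2x → x* = 5.8571.

x* = 5.9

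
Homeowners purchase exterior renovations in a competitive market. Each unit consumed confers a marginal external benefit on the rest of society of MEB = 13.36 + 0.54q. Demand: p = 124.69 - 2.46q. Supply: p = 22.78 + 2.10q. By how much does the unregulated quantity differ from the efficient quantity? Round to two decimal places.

Market equilibrium (private): 22.78 + 2.10q = 124.69 - 2.46q → q_m = 22.3487.
Social marginal benefit = demand + MEB = 138.05 - 1.92q.
Set SMB = MC: 138.05 - 1.92q = 22.78 + 2.10q → q* = 28.6741.
Gap = |22.3487 − 28.6741| = 6.3254.

6.33 units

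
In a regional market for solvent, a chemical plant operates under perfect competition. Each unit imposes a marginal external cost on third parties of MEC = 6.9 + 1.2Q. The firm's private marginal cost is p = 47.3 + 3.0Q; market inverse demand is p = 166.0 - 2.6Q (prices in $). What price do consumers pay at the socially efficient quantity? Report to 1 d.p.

P = $123.3

Social marginal cost = private MC + MEC = 54.2 + 4.2Q.
Set SMC = demand: 54.2 + 4.2Q = 166.0 - 2.6Q → Q* = 16.4412.
Consumer price on the demand curve at Q*: 166.0 − 2.6×16.4412 = 123.2529.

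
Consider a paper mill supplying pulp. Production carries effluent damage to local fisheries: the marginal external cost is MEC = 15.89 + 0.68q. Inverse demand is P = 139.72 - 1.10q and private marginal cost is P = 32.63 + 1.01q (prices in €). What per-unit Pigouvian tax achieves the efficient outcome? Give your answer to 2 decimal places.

Social marginal cost = private MC + MEC = 48.52 + 1.69q.
Set SMC = demand: 48.52 + 1.69q = 139.72 - 1.10q → q* = 32.6882.
The Pigouvian tax equals MEC at q*: 15.89 + 0.68×32.6882 = 38.1180.

tax = €38.12 per unit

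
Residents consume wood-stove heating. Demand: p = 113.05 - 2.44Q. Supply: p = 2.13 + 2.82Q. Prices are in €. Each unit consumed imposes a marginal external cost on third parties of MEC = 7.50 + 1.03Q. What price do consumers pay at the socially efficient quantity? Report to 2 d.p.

P = €72.93

Social marginal benefit = demand − MEC = 105.55 - 3.47Q.
Set SMB = MC: 105.55 - 3.47Q = 2.13 + 2.82Q → Q* = 16.4420.
Consumer price on the demand curve at Q*: 113.05 − 2.44×16.4420 = 72.9315.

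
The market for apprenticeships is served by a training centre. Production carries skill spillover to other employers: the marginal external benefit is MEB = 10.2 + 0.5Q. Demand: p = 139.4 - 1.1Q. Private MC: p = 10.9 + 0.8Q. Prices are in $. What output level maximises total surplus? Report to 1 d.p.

Q* = 99.1

Social marginal cost = private MC − MEB = 0.7 + 0.3Q.
Set SMC = demand: 0.7 + 0.3Q = 139.4 - 1.1Q → Q* = 99.0714.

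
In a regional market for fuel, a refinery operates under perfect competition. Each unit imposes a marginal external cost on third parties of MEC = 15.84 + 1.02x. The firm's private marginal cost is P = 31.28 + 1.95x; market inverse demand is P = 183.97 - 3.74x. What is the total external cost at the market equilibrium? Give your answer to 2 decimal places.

Market equilibrium (private): 31.28 + 1.95x = 183.97 - 3.74x → x_m = 26.8348.
Total external cost = ∫₀^{x_m} (15.84 + 1.02x) dx = 15.84×26.8348 + ½×1.02×26.8348² = 792.3175.

792.32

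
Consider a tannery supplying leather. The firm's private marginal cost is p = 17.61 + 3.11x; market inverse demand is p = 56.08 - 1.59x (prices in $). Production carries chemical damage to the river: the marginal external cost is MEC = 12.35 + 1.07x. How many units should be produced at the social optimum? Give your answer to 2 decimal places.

x* = 4.53

Social marginal cost = private MC + MEC = 29.96 + 4.18x.
Set SMC = demand: 29.96 + 4.18x = 56.08 - 1.59x → x* = 4.5269.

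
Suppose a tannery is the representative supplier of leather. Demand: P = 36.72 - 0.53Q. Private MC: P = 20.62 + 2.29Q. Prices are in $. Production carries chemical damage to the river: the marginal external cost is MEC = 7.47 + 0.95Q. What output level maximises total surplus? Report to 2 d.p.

Q* = 2.29

Social marginal cost = private MC + MEC = 28.09 + 3.24Q.
Set SMC = demand: 28.09 + 3.24Q = 36.72 - 0.53Q → Q* = 2.2891.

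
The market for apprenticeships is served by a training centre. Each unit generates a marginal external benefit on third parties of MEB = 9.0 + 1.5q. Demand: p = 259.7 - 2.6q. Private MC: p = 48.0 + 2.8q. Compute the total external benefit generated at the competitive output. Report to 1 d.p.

1505.5

Market equilibrium (private): 48.0 + 2.8q = 259.7 - 2.6q → q_m = 39.2037.
Total external benefit = ∫₀^{q_m} (9.0 + 1.5q) dq = 9.0×39.2037 + ½×1.5×39.2037² = 1505.5309.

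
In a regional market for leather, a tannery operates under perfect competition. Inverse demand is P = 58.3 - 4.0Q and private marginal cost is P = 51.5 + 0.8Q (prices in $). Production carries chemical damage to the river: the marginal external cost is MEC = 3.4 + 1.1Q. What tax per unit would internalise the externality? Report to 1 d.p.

tax = $4.0 per unit

Social marginal cost = private MC + MEC = 54.9 + 1.9Q.
Set SMC = demand: 54.9 + 1.9Q = 58.3 - 4.0Q → Q* = 0.5763.
The Pigouvian tax equals MEC at Q*: 3.4 + 1.1×0.5763 = 4.0339.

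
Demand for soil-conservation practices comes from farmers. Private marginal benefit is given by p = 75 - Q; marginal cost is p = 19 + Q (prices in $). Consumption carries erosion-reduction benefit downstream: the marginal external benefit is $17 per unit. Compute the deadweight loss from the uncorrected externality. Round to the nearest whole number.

Market equilibrium (private): 19 + Q = 75 - Q → Q_m = 28.0000.
Social marginal benefit = demand + MEB = 92 - Q.
Set SMB = MC: 92 - Q = 19 + Q → Q* = 36.5000.
Between Q* and Q_m the wedge SMB − MC runs linearly from 0 to MEB(Q_m), so the loss is a triangle.
DWL = ½ × 8.5000 × 17.0000 = 72.2500.

DWL = $72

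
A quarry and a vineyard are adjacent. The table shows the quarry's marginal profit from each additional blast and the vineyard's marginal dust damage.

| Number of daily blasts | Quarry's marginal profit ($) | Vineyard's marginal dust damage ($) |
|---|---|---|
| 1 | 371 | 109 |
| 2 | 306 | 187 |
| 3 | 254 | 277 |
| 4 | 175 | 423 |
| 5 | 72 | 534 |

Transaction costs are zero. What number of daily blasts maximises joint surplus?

Bargaining reaches the level where marginal profit last exceeds marginal dust damage.
That holds through level 2 (306 ≥ 187) but not at 3 (254 < 277).

2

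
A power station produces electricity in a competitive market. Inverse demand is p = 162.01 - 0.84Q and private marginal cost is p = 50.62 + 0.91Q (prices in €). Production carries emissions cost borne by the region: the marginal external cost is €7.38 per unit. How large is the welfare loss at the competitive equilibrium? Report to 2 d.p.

Market equilibrium (private): 50.62 + 0.91Q = 162.01 - 0.84Q → Q_m = 63.6514.
Social marginal cost = private MC + MEC = 58.00 + 0.91Q.
Set SMC = demand: 58.00 + 0.91Q = 162.01 - 0.84Q → Q* = 59.4343.
Between Q* and Q_m the wedge SMC − demand runs linearly from 0 to MEC(Q_m), so the loss is a triangle.
DWL = ½ × 4.2171 × 7.3800 = 15.5611.

DWL = €15.56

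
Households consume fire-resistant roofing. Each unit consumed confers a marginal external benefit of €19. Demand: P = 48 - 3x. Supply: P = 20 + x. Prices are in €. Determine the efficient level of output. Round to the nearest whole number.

Social marginal benefit = demand + MEB = 67 - 3x.
Set SMB = MC: 67 - 3x = 20 + x → x* = 11.7500.

x* = 12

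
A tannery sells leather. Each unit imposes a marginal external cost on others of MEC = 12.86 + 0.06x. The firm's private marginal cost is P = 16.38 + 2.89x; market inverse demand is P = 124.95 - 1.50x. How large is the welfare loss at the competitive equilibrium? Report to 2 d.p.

DWL = 23.12

Market equilibrium (private): 16.38 + 2.89x = 124.95 - 1.50x → x_m = 24.7312.
Social marginal cost = private MC + MEC = 29.24 + 2.95x.
Set SMC = demand: 29.24 + 2.95x = 124.95 - 1.50x → x* = 21.5079.
The loss is the area between SMC and demand from x* to x_m; with linear curves that's a triangle of height MEC(x_m).
DWL = ½ × 3.2233 × 14.3439 = 23.1173.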